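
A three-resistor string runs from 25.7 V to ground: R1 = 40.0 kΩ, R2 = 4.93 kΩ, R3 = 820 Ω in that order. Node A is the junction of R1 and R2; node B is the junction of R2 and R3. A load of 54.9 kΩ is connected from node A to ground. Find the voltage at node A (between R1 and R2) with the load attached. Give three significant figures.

V ≈ 2.96 V

Below node A the series string R2+R3 = 5750 Ω sits in parallel with the 54900 Ω load: 5205 Ω.
V_A = 25.7 × 5205/(40000 + 5205) = 2.96 V.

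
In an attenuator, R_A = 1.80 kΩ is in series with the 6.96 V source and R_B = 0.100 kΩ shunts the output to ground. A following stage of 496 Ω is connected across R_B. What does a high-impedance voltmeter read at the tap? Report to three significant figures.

The load sits in parallel with R_B: R_B‖R_L = (100 × 496) / (100 + 496) = 83.22 Ω.
V_out = 6.96 × 83.22 / (1800 + 83.22) = 6.96 × 83.22/1883 = 0.308 V.

V_out ≈ 0.308 V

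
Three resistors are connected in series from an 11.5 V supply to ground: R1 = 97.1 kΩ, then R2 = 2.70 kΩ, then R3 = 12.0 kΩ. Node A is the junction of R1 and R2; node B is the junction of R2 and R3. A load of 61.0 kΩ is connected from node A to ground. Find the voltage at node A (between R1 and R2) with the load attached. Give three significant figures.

Below node A the series string R2+R3 = 14.70 kΩ sits in parallel with the 61.0 kΩ load: 11.85 kΩ.
V_A = 11.5 × 11.85/(97.1 + 11.85) = 1.25 V.

V ≈ 1.25 V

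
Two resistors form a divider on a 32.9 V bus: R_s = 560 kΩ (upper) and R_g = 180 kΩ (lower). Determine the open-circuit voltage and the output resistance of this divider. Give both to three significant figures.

V_th = 8.00 V, R_th = 136 kΩ

V_th is the open-circuit tap voltage: 32.9 × 180/(560 + 180) = 8.00 V.
With the supply zeroed, R_s and R_g appear in parallel from the tap: R_th = R_s‖R_g = (560 × 180)/740.0 = 136 kΩ.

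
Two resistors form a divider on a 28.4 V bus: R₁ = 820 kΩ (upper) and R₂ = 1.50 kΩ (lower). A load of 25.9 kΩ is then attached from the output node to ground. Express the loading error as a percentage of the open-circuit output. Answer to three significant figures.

5.47 %

The divider's output (Thévenin) resistance is R₁‖R₂ = 1.497 kΩ.
Fractional drop under load = R_th/(R_th + R_L) = 1.497 / (1.497 + 25.9) = 0.05465.
So the output falls by 5.47 %.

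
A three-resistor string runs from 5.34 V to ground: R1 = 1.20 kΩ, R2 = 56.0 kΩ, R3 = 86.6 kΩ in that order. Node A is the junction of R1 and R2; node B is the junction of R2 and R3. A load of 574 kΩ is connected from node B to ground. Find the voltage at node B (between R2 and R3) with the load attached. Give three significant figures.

At node B, R3 is in parallel with the load: R3‖R_L = 75.25 kΩ.
Below node A the resistance is R2 + (R3‖R_L) = 131.2 kΩ, so V_A = 5.34 × 131.2/132.4 = 5.292 V.
Then V_B = V_A × (R3‖R_L)/(R2 + R3‖R_L) = 5.292 × 75.25/131.2 = 3.03 V.

V ≈ 3.03 V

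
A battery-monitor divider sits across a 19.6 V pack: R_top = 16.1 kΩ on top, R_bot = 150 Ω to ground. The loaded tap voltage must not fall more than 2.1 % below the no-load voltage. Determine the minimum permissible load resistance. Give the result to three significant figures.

Output resistance R_th = R_top‖R_bot = (16100 × 150)/16250 = 148.6 Ω.
The fractional drop is R_th/(R_th + R_L); requiring this ≤ 0.0210 gives R_L ≥ R_th(1/0.0210 − 1) = 148.6 × 46.62 = 6.93 kΩ.

R_L(min) ≈ 6.93 kΩ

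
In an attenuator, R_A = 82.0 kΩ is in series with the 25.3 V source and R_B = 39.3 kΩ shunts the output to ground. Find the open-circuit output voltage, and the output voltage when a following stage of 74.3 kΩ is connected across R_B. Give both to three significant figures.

Open-circuit: V = 25.3 × 39.3/(82.0 + 39.3) = 8.20 V.
With the load, R_B becomes R_B‖R_L = 25.70 kΩ, so V = 25.3 × 25.70/107.7 = 6.04 V.

Unloaded: 8.20 V; loaded: 6.04 V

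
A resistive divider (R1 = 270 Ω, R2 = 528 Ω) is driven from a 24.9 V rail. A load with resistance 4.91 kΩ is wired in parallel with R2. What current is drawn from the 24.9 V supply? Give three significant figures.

R2‖R_L = 476.7 Ω, so the source sees R1 + R2‖R_L = 746.7 Ω.
I = 24.9 V / 746.7 Ω = 33.3 mA.

I ≈ 33.3 mA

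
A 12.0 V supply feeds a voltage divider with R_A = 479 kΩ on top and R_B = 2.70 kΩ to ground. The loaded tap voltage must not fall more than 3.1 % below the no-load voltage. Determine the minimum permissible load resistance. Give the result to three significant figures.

R_L(min) ≈ 83.9 kΩ

Output resistance R_th = R_A‖R_B = (479 × 2.70)/481.7 = 2.685 kΩ.
The fractional drop is R_th/(R_th + R_L); requiring this ≤ 0.0310 gives R_L ≥ R_th(1/0.0310 − 1) = 2.685 × 31.26 = 83.9 kΩ.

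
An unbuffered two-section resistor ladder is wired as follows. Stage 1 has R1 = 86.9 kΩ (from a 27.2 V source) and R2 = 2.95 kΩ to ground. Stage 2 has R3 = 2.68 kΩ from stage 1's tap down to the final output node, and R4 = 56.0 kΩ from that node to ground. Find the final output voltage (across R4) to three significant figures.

V_out ≈ 0.813 V

Stage 2 presents R3+R4 = 58.68 kΩ as a load on stage 1's tap.
Stage 1's lower leg becomes R2‖(R3+R4) = 2.809 kΩ, so V_mid = 27.2 × 2.809/89.71 = 0.8516 V.
Stage 2 is itself unloaded: V_out = V_mid × R4/(R3+R4) = 0.8516 × 56.0/58.68 = 0.813 V.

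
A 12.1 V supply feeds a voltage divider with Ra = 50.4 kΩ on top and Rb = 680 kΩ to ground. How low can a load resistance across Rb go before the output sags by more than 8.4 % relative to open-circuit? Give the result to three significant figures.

Output resistance R_th = Ra‖Rb = (50.4 × 680)/730.4 = 46.92 kΩ.
The fractional drop is R_th/(R_th + R_L); requiring this ≤ 0.0840 gives R_L ≥ R_th(1/0.0840 − 1) = 46.92 × 10.90 = 512 kΩ.

R_L(min) ≈ 512 kΩ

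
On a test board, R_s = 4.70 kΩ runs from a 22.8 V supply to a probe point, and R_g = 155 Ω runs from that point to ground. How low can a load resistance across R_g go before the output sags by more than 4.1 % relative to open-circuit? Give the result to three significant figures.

Output resistance R_th = R_s‖R_g = (4700 × 155)/4855 = 150.1 Ω.
The fractional drop is R_th/(R_th + R_L); requiring this ≤ 0.0410 gives R_L ≥ R_th(1/0.0410 − 1) = 150.1 × 23.39 = 3.51 kΩ.

R_L(min) ≈ 3.51 kΩ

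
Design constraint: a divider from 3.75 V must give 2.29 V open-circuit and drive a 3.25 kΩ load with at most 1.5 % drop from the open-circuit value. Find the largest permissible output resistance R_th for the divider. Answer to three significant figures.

R_th ≤ 49.5 Ω

Loading drop = R_th/(R_th + R_L) ≤ 0.0150, so R_th ≤ R_L · ε/(1−ε) = 3.25 kΩ × 0.0150/0.9850 = 49.5 Ω.
(Any R1, R2 with R2/(R1+R2) = 0.611 and R1‖R2 ≤ 49.5 Ω will meet the spec.)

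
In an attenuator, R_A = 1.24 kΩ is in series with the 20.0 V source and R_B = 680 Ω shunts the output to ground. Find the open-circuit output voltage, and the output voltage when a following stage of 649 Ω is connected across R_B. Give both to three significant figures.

Unloaded: 7.08 V; loaded: 4.22 V

Open-circuit: V = 20.0 × 680/(1240 + 680) = 7.08 V.
With the load, R_B becomes R_B‖R_L = 332.1 Ω, so V = 20.0 × 332.1/1572 = 4.22 V.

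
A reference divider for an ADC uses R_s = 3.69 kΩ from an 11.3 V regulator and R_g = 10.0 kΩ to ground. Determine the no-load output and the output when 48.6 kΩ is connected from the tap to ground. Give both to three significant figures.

Unloaded: 8.25 V; loaded: 7.82 V

Open-circuit: V = 11.3 × 10.0/(3.69 + 10.0) = 8.25 V.
With the load, R_g becomes R_g‖R_L = 8.294 kΩ, so V = 11.3 × 8.294/11.98 = 7.82 V.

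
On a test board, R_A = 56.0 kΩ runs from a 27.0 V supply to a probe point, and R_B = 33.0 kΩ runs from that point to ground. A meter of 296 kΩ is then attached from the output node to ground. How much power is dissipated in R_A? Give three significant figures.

Total resistance from the source is R_A + (R_B‖R_L) = 85.69 kΩ, so I = 27.0/85.69 kΩ = 0.3151 mA.
P = I²·R_A = (0.3151 mA)² × 56.0 kΩ = 5.56 mW.

P ≈ 5.56 mW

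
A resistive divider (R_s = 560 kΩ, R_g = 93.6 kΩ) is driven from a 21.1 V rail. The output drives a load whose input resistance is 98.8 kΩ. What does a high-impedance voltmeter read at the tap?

V_out ≈ 1.67 V

The load sits in parallel with R_g: R_g‖R_L = (93.6 × 98.8) / (93.6 + 98.8) = 48.06 kΩ.
V_out = 21.1 × 48.06 / (560 + 48.06) = 21.1 × 48.06/608.1 = 1.67 V.
(Unloaded it would have been 3.02 V.)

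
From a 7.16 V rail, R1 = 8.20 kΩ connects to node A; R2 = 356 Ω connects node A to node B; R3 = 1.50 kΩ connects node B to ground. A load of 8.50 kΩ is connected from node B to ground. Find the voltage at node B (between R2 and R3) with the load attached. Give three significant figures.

V ≈ 0.929 V

At node B, R3 is in parallel with the load: R3‖R_L = 1275 Ω.
Below node A the resistance is R2 + (R3‖R_L) = 1631 Ω, so V_A = 7.16 × 1631/9831 = 1.188 V.
Then V_B = V_A × (R3‖R_L)/(R2 + R3‖R_L) = 1.188 × 1275/1631 = 0.929 V.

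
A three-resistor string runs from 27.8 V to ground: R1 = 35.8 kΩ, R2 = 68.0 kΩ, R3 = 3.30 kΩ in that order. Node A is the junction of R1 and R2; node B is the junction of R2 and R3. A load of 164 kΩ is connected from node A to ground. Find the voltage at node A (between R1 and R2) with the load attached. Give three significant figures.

Below node A the series string R2+R3 = 71.30 kΩ sits in parallel with the 164 kΩ load: 49.69 kΩ.
V_A = 27.8 × 49.69/(35.8 + 49.69) = 16.2 V.

V ≈ 16.2 V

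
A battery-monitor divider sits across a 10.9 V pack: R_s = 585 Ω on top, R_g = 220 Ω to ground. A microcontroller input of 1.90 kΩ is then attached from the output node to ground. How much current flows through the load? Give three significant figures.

R_g‖R_L = 197.2 Ω; V_out = 10.9 × 197.2/782.2 = 2.748 V.
I_L = V_out / R_L = 2.748 / 1.90 kΩ = 1.45 mA.

I_L ≈ 1.45 mA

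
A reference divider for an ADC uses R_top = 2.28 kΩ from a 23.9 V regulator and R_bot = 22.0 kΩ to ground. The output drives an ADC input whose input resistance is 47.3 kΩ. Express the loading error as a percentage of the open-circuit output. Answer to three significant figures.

4.18 %

The divider's output (Thévenin) resistance is R_top‖R_bot = 2.066 kΩ.
Fractional drop under load = R_th/(R_th + R_L) = 2.066 / (2.066 + 47.3) = 0.04185.
So the output falls by 4.18 %.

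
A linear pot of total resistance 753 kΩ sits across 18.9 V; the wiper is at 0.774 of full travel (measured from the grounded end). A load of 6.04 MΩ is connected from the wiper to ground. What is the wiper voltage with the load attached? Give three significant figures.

V ≈ 14.3 V

The wiper splits the pot into (1−α)R = 170.2 kΩ above and αR = 582.8 kΩ below.
Lower section ‖ load = 531.5 kΩ.
V_wiper = 18.9 × 531.5/(170.2 + 531.5) = 14.3 V.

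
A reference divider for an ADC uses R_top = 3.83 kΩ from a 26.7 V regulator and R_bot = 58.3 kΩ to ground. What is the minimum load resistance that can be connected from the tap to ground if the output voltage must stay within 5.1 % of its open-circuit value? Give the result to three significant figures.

Output resistance R_th = R_top‖R_bot = (3.83 × 58.3)/62.13 = 3.594 kΩ.
The fractional drop is R_th/(R_th + R_L); requiring this ≤ 0.0510 gives R_L ≥ R_th(1/0.0510 − 1) = 3.594 × 18.61 = 66.9 kΩ.

R_L(min) ≈ 66.9 kΩ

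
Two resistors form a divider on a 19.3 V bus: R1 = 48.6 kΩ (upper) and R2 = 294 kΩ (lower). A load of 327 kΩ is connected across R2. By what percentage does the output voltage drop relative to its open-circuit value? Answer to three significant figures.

11.3 %

The divider's output (Thévenin) resistance is R1‖R2 = 41.71 kΩ.
Fractional drop under load = R_th/(R_th + R_L) = 41.71 / (41.71 + 327) = 0.1131.
So the output falls by 11.3 %.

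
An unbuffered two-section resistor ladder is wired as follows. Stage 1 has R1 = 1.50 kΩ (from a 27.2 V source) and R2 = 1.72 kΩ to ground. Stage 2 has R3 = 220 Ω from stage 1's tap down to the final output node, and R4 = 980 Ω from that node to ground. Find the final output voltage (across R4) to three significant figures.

Stage 2 presents R3+R4 = 1200 Ω as a load on stage 1's tap.
Stage 1's lower leg becomes R2‖(R3+R4) = 706.8 Ω, so V_mid = 27.2 × 706.8/2207 = 8.712 V.
Stage 2 is itself unloaded: V_out = V_mid × R4/(R3+R4) = 8.712 × 980/1200 = 7.11 V.

V_out ≈ 7.11 V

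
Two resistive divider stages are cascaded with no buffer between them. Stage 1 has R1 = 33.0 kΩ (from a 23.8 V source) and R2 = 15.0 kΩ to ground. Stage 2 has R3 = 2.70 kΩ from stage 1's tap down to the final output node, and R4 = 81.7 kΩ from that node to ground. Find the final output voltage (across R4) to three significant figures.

Stage 2 presents R3+R4 = 84.40 kΩ as a load on stage 1's tap.
Stage 1's lower leg becomes R2‖(R3+R4) = 12.74 kΩ, so V_mid = 23.8 × 12.74/45.74 = 6.628 V.
Stage 2 is itself unloaded: V_out = V_mid × R4/(R3+R4) = 6.628 × 81.7/84.40 = 6.42 V.

V_out ≈ 6.42 V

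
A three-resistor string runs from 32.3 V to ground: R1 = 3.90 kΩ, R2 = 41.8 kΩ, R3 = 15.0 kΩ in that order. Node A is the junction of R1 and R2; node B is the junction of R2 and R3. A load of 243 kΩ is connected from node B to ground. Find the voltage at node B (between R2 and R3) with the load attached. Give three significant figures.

At node B, R3 is in parallel with the load: R3‖R_L = 14.13 kΩ.
Below node A the resistance is R2 + (R3‖R_L) = 55.93 kΩ, so V_A = 32.3 × 55.93/59.83 = 30.19 V.
Then V_B = V_A × (R3‖R_L)/(R2 + R3‖R_L) = 30.19 × 14.13/55.93 = 7.63 V.

V ≈ 7.63 V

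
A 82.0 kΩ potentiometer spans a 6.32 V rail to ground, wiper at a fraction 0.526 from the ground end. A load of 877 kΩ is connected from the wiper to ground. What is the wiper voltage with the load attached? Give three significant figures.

V ≈ 3.25 V

The wiper splits the pot into (1−α)R = 38.87 kΩ above and αR = 43.13 kΩ below.
Lower section ‖ load = 41.11 kΩ.
V_wiper = 6.32 × 41.11/(38.87 + 41.11) = 3.25 V.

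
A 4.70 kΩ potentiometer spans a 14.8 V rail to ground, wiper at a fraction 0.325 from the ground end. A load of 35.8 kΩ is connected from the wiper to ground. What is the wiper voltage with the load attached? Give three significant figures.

The wiper splits the pot into (1−α)R = 3.172 kΩ above and αR = 1.528 kΩ below.
Lower section ‖ load = 1.465 kΩ.
V_wiper = 14.8 × 1.465/(3.172 + 1.465) = 4.68 V.

V ≈ 4.68 V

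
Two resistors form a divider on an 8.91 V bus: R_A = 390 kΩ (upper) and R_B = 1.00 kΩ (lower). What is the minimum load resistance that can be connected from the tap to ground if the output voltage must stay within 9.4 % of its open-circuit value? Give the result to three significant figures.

R_L(min) ≈ 9.61 kΩ

Output resistance R_th = R_A‖R_B = (390000 × 1000)/391000 = 997.4 Ω.
The fractional drop is R_th/(R_th + R_L); requiring this ≤ 0.0940 gives R_L ≥ R_th(1/0.0940 − 1) = 997.4 × 9.638 = 9.61 kΩ.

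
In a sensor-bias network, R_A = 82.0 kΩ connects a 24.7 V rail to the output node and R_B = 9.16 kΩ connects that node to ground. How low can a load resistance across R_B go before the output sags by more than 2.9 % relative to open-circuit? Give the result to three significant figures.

R_L(min) ≈ 276 kΩ

Output resistance R_th = R_A‖R_B = (82.0 × 9.16)/91.16 = 8.240 kΩ.
The fractional drop is R_th/(R_th + R_L); requiring this ≤ 0.0290 gives R_L ≥ R_th(1/0.0290 − 1) = 8.240 × 33.48 = 276 kΩ.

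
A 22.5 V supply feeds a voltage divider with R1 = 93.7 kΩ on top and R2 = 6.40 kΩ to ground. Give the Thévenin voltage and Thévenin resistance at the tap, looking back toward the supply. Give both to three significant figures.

V_th is the open-circuit tap voltage: 22.5 × 6.40/(93.7 + 6.40) = 1.44 V.
With the supply zeroed, R1 and R2 appear in parallel from the tap: R_th = R1‖R2 = (93.7 × 6.40)/100.1 = 5.99 kΩ.

V_th = 1.44 V, R_th = 5.99 kΩ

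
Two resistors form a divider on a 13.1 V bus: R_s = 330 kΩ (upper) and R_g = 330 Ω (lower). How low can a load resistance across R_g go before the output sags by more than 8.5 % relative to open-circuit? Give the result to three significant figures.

Output resistance R_th = R_s‖R_g = (330000 × 330)/330300 = 329.7 Ω.
The fractional drop is R_th/(R_th + R_L); requiring this ≤ 0.0850 gives R_L ≥ R_th(1/0.0850 − 1) = 329.7 × 10.76 = 3.55 kΩ.

R_L(min) ≈ 3.55 kΩ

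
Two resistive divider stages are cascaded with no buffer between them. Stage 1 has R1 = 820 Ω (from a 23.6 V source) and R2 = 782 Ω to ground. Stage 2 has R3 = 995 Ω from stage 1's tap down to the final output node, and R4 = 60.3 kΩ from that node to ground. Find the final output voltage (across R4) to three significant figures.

V_out ≈ 11.3 V

Stage 2 presents R3+R4 = 61300 Ω as a load on stage 1's tap.
Stage 1's lower leg becomes R2‖(R3+R4) = 772.1 Ω, so V_mid = 23.6 × 772.1/1592 = 11.45 V.
Stage 2 is itself unloaded: V_out = V_mid × R4/(R3+R4) = 11.45 × 60300/61300 = 11.3 V.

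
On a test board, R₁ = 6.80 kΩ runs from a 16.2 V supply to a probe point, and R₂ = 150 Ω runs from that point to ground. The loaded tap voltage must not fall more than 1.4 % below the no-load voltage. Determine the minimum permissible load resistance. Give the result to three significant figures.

R_L(min) ≈ 10.3 kΩ

Output resistance R_th = R₁‖R₂ = (6800 × 150)/6950 = 146.8 Ω.
The fractional drop is R_th/(R_th + R_L); requiring this ≤ 0.0140 gives R_L ≥ R_th(1/0.0140 − 1) = 146.8 × 70.43 = 10.3 kΩ.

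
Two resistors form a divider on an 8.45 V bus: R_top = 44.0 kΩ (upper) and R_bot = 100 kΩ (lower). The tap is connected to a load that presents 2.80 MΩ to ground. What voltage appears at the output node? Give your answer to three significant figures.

V_out ≈ 5.80 V

The load sits in parallel with R_bot: R_bot‖R_L = (100 × 2800) / (100 + 2800) = 96.55 kΩ.
V_out = 8.45 × 96.55 / (44.0 + 96.55) = 8.45 × 96.55/140.6 = 5.80 V.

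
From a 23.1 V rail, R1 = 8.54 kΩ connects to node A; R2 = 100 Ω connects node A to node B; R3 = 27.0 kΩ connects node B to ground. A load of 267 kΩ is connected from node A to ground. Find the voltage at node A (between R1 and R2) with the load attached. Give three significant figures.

V ≈ 17.1 V

Below node A the series string R2+R3 = 27100 Ω sits in parallel with the 267000 Ω load: 24600 Ω.
V_A = 23.1 × 24600/(8540 + 24600) = 17.1 V.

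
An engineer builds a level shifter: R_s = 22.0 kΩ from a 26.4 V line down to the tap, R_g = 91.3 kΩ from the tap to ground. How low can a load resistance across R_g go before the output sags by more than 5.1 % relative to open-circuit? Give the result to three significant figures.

Output resistance R_th = R_s‖R_g = (22.0 × 91.3)/113.3 = 17.73 kΩ.
The fractional drop is R_th/(R_th + R_L); requiring this ≤ 0.0510 gives R_L ≥ R_th(1/0.0510 − 1) = 17.73 × 18.61 = 330 kΩ.

R_L(min) ≈ 330 kΩ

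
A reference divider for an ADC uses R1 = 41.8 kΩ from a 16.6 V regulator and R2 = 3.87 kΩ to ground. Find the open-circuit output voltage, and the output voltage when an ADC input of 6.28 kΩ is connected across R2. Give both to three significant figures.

Unloaded: 1.41 V; loaded: 0.899 V

Open-circuit: V = 16.6 × 3.87/(41.8 + 3.87) = 1.41 V.
With the load, R2 becomes R2‖R_L = 2.394 kΩ, so V = 16.6 × 2.394/44.19 = 0.899 V.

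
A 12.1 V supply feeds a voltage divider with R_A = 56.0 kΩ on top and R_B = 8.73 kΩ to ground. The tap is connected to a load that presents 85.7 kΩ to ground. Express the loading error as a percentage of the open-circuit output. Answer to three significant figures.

8.10 %

Unloaded V = 12.1 × 8.73/64.73 = 1.6319 V.
Loaded: R_B‖R_L = 7.923 kΩ, giving V = 12.1 × 7.923/63.92 = 1.4997 V.
Drop = (1.6319 − 1.4997) / 1.6319 = 8.10 %.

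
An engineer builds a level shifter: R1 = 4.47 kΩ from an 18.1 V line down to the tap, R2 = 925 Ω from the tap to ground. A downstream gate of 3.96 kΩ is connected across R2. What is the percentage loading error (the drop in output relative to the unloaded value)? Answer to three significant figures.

Unloaded V = 18.1 × 925/5395 = 3.103 V.
Loaded: R2‖R_L = 749.8 Ω, giving V = 18.1 × 749.8/5220 = 2.600 V.
Drop = (3.103 − 2.600) / 3.103 = 16.2 %.

16.2 %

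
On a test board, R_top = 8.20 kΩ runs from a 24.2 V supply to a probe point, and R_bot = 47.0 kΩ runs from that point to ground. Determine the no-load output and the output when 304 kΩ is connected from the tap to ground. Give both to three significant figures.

Unloaded: 20.6 V; loaded: 20.1 V

Open-circuit: V = 24.2 × 47.0/(8.20 + 47.0) = 20.6 V.
With the load, R_bot becomes R_bot‖R_L = 40.71 kΩ, so V = 24.2 × 40.71/48.91 = 20.1 V.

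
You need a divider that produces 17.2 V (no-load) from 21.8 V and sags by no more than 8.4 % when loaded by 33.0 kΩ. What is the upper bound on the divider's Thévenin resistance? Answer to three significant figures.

Loading drop = R_th/(R_th + R_L) ≤ 0.0840, so R_th ≤ R_L · ε/(1−ε) = 33.0 kΩ × 0.0840/0.9160 = 3.03 kΩ.

R_th ≤ 3.03 kΩ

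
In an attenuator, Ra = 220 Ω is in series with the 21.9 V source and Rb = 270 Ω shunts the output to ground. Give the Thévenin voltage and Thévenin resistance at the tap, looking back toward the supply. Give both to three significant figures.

V_th = 12.1 V, R_th = 121 Ω

V_th is the open-circuit tap voltage: 21.9 × 270/(220 + 270) = 12.1 V.
With the supply zeroed, Ra and Rb appear in parallel from the tap: R_th = Ra‖Rb = (220 × 270)/490.0 = 121 Ω.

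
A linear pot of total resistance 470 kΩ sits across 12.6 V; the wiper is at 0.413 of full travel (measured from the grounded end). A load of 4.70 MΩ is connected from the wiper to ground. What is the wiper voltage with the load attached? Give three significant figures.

The wiper splits the pot into (1−α)R = 275.9 kΩ above and αR = 194.1 kΩ below.
Lower section ‖ load = 186.4 kΩ.
V_wiper = 12.6 × 186.4/(275.9 + 186.4) = 5.08 V.

V ≈ 5.08 V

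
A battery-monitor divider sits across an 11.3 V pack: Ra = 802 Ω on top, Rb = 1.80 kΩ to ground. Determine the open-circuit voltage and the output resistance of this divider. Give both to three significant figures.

V_th = 7.82 V, R_th = 555 Ω

V_th is the open-circuit tap voltage: 11.3 × 1800/(802 + 1800) = 7.82 V.
With the supply zeroed, Ra and Rb appear in parallel from the tap: R_th = Ra‖Rb = (802 × 1800)/2602 = 555 Ω.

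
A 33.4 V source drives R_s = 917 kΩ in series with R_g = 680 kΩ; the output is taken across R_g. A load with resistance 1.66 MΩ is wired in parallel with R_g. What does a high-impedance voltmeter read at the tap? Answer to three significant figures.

The load sits in parallel with R_g: R_g‖R_L = (680 × 1660) / (680 + 1660) = 482.4 kΩ.
V_out = 33.4 × 482.4 / (917 + 482.4) = 33.4 × 482.4/1399 = 11.5 V.
(Unloaded it would have been 14.2 V.)

V_out ≈ 11.5 V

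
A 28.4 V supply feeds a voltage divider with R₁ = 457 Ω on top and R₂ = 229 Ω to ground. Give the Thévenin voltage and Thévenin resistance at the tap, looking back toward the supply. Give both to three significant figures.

V_th is the open-circuit tap voltage: 28.4 × 229/(457 + 229) = 9.48 V.
With the supply zeroed, R₁ and R₂ appear in parallel from the tap: R_th = R₁‖R₂ = (457 × 229)/686.0 = 153 Ω.

V_th = 9.48 V, R_th = 153 Ω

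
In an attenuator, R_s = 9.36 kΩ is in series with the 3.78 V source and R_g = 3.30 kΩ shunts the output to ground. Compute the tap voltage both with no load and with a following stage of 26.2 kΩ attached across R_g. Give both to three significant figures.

Unloaded: 0.985 V; loaded: 0.901 V

Open-circuit: V = 3.78 × 3.30/(9.36 + 3.30) = 0.985 V.
With the load, R_g becomes R_g‖R_L = 2.931 kΩ, so V = 3.78 × 2.931/12.29 = 0.901 V.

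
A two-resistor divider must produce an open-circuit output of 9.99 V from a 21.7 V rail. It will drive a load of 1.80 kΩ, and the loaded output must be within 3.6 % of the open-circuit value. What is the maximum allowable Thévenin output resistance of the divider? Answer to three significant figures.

Loading drop = R_th/(R_th + R_L) ≤ 0.0360, so R_th ≤ R_L · ε/(1−ε) = 1.80 kΩ × 0.0360/0.9640 = 67.2 Ω.

R_th ≤ 67.2 Ω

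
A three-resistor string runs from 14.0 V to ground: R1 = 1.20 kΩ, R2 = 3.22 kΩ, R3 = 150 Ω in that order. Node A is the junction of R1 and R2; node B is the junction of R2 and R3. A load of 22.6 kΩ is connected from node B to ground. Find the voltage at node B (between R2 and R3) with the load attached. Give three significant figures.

At node B, R3 is in parallel with the load: R3‖R_L = 149.0 Ω.
Below node A the resistance is R2 + (R3‖R_L) = 3369 Ω, so V_A = 14.0 × 3369/4569 = 10.32 V.
Then V_B = V_A × (R3‖R_L)/(R2 + R3‖R_L) = 10.32 × 149.0/3369 = 0.457 V.

V ≈ 0.457 V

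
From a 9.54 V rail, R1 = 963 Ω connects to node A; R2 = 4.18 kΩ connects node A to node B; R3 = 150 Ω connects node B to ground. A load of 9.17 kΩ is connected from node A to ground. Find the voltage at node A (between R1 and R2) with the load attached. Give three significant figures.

Below node A the series string R2+R3 = 4330 Ω sits in parallel with the 9170 Ω load: 2941 Ω.
V_A = 9.54 × 2941/(963 + 2941) = 7.19 V.

V ≈ 7.19 V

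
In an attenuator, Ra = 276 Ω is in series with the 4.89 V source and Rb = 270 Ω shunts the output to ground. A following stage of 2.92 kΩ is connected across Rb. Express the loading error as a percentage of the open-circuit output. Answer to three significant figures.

4.47 %

The divider's output (Thévenin) resistance is Ra‖Rb = 136.5 Ω.
Fractional drop under load = R_th/(R_th + R_L) = 136.5 / (136.5 + 2920) = 0.04465.
So the output falls by 4.47 %.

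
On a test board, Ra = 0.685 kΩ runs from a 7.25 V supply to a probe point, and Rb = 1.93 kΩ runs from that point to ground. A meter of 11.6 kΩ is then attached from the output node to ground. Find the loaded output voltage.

The load sits in parallel with Rb: Rb‖R_L = (1930 × 11600) / (1930 + 11600) = 1655 Ω.
V_out = 7.25 × 1655 / (685 + 1655) = 7.25 × 1655/2340 = 5.13 V.

V_out ≈ 5.13 V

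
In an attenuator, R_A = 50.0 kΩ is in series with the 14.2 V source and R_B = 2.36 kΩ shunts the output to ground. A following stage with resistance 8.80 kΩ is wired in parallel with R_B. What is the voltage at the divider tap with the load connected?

The load sits in parallel with R_B: R_B‖R_L = (2.36 × 8.80) / (2.36 + 8.80) = 1.861 kΩ.
V_out = 14.2 × 1.861 / (50.0 + 1.861) = 14.2 × 1.861/51.86 = 0.510 V.
(Unloaded it would have been 0.640 V.)

V_out ≈ 0.510 V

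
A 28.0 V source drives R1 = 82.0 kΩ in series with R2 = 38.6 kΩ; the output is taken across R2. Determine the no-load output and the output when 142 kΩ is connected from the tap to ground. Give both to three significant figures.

Open-circuit: V = 28.0 × 38.6/(82.0 + 38.6) = 8.96 V.
With the load, R2 becomes R2‖R_L = 30.35 kΩ, so V = 28.0 × 30.35/112.3 = 7.56 V.

Unloaded: 8.96 V; loaded: 7.56 V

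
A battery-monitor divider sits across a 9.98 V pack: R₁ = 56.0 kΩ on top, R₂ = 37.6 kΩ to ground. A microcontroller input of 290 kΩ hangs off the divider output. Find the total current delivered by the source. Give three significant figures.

R₂‖R_L = 33.28 kΩ, so the source sees R₁ + R₂‖R_L = 89.28 kΩ.
I = 9.98 V / 89.28 kΩ = 0.112 mA.

I ≈ 0.112 mA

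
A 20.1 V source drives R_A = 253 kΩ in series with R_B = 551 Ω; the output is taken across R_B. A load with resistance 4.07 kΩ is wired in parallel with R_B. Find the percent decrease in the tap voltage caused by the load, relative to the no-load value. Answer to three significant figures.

Unloaded V = 20.1 × 551/253600 = 0.043680 V.
Loaded: R_B‖R_L = 485.3 Ω, giving V = 20.1 × 485.3/253500 = 0.038482 V.
Drop = (0.043680 − 0.038482) / 0.043680 = 11.9 %.

11.9 %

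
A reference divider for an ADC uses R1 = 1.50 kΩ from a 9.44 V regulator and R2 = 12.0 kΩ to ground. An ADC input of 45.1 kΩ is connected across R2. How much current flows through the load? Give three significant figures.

I_L ≈ 0.181 mA

R2‖R_L = 9.478 kΩ; V_out = 9.44 × 9.478/10.98 = 8.150 V.
I_L = V_out / R_L = 8.150 / 45.1 kΩ = 0.181 mA.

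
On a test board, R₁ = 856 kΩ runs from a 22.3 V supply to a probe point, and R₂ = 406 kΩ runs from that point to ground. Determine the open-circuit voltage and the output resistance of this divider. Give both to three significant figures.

V_th = 7.17 V, R_th = 275 kΩ

V_th is the open-circuit tap voltage: 22.3 × 406/(856 + 406) = 7.17 V.
With the supply zeroed, R₁ and R₂ appear in parallel from the tap: R_th = R₁‖R₂ = (856 × 406)/1262 = 275 kΩ.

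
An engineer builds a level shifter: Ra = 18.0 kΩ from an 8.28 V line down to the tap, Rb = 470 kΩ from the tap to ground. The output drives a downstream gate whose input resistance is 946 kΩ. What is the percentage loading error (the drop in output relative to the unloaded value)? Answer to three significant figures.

1.80 %

The divider's output (Thévenin) resistance is Ra‖Rb = 17.34 kΩ.
Fractional drop under load = R_th/(R_th + R_L) = 17.34 / (17.34 + 946) = 0.01800.
So the output falls by 1.80 %.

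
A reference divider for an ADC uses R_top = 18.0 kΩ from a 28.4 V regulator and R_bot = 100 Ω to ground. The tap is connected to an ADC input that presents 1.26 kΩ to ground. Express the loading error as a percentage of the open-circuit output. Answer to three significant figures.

The divider's output (Thévenin) resistance is R_top‖R_bot = 99.45 Ω.
Fractional drop under load = R_th/(R_th + R_L) = 99.45 / (99.45 + 1260) = 0.07315.
So the output falls by 7.32 %.

7.32 %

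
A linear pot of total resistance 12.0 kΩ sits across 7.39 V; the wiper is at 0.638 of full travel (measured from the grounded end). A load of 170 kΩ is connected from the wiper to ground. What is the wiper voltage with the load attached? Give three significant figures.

The wiper splits the pot into (1−α)R = 4.344 kΩ above and αR = 7.656 kΩ below.
Lower section ‖ load = 7.326 kΩ.
V_wiper = 7.39 × 7.326/(4.344 + 7.326) = 4.64 V.

V ≈ 4.64 V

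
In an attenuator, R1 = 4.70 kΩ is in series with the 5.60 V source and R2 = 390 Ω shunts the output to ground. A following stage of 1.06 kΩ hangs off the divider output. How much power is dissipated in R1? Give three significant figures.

P ≈ 5.93 mW

Total resistance from the source is R1 + (R2‖R_L) = 4985 Ω, so I = 5.60/4985 Ω = 1.123 mA.
P = I²·R1 = (1.123 mA)² × 4.70 kΩ = 5.93 mW.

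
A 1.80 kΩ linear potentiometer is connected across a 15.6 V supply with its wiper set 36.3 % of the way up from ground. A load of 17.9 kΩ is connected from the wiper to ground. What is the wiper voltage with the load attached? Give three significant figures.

The wiper splits the pot into (1−α)R = 1147 Ω above and αR = 653.4 Ω below.
Lower section ‖ load = 630.4 Ω.
V_wiper = 15.6 × 630.4/(1147 + 630.4) = 5.53 V.

V ≈ 5.53 V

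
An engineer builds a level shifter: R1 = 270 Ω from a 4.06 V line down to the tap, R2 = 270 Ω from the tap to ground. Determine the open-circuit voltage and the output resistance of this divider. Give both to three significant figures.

V_th is the open-circuit tap voltage: 4.06 × 270/(270 + 270) = 2.03 V.
With the supply zeroed, R1 and R2 appear in parallel from the tap: R_th = R1‖R2 = (270 × 270)/540.0 = 135 Ω.

V_th = 2.03 V, R_th = 135 Ω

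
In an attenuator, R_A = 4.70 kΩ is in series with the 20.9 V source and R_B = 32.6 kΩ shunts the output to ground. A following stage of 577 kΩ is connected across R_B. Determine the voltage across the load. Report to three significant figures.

V_out ≈ 18.1 V

The load sits in parallel with R_B: R_B‖R_L = (32.6 × 577) / (32.6 + 577) = 30.86 kΩ.
V_out = 20.9 × 30.86 / (4.70 + 30.86) = 20.9 × 30.86/35.56 = 18.1 V.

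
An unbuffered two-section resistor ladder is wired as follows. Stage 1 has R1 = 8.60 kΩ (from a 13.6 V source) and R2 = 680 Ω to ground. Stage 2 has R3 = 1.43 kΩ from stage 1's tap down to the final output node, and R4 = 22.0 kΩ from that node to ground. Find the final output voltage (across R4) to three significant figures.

V_out ≈ 0.911 V

Stage 2 presents R3+R4 = 23430 Ω as a load on stage 1's tap.
Stage 1's lower leg becomes R2‖(R3+R4) = 660.8 Ω, so V_mid = 13.6 × 660.8/9261 = 0.9705 V.
Stage 2 is itself unloaded: V_out = V_mid × R4/(R3+R4) = 0.9705 × 22000/23430 = 0.911 V.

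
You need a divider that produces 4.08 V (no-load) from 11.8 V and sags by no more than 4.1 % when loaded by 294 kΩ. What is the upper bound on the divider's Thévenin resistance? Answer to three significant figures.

R_th ≤ 12.6 kΩ

Loading drop = R_th/(R_th + R_L) ≤ 0.0410, so R_th ≤ R_L · ε/(1−ε) = 294 kΩ × 0.0410/0.9590 = 12.6 kΩ.
(Any R1, R2 with R2/(R1+R2) = 0.346 and R1‖R2 ≤ 12.6 kΩ will meet the spec.)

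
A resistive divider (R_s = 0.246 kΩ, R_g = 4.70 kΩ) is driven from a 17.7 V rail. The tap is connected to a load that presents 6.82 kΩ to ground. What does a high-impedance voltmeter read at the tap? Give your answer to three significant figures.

The load sits in parallel with R_g: R_g‖R_L = (4700 × 6820) / (4700 + 6820) = 2782 Ω.
V_out = 17.7 × 2782 / (246 + 2782) = 17.7 × 2782/3028 = 16.3 V.

V_out ≈ 16.3 V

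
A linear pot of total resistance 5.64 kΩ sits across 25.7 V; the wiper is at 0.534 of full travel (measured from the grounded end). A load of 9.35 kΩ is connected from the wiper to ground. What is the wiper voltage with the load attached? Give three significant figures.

The wiper splits the pot into (1−α)R = 2.628 kΩ above and αR = 3.012 kΩ below.
Lower section ‖ load = 2.278 kΩ.
V_wiper = 25.7 × 2.278/(2.628 + 2.278) = 11.9 V.

V ≈ 11.9 V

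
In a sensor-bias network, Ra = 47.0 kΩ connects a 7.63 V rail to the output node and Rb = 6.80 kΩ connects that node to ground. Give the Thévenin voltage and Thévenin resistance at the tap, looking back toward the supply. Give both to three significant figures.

V_th = 0.964 V, R_th = 5.94 kΩ

V_th is the open-circuit tap voltage: 7.63 × 6.80/(47.0 + 6.80) = 0.964 V.
With the supply zeroed, Ra and Rb appear in parallel from the tap: R_th = Ra‖Rb = (47.0 × 6.80)/53.80 = 5.94 kΩ.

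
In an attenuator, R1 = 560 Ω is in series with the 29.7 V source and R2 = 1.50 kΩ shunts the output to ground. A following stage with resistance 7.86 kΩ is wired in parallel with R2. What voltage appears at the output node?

The load sits in parallel with R2: R2‖R_L = (1500 × 7860) / (1500 + 7860) = 1260 Ω.
V_out = 29.7 × 1260 / (560 + 1260) = 29.7 × 1260/1820 = 20.6 V.

V_out ≈ 20.6 V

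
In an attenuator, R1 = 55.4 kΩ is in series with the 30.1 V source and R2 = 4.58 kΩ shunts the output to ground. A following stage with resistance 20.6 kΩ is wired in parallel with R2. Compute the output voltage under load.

The load sits in parallel with R2: R2‖R_L = (4.58 × 20.6) / (4.58 + 20.6) = 3.747 kΩ.
V_out = 30.1 × 3.747 / (55.4 + 3.747) = 30.1 × 3.747/59.15 = 1.91 V.
(Unloaded it would have been 2.30 V.)

V_out ≈ 1.91 V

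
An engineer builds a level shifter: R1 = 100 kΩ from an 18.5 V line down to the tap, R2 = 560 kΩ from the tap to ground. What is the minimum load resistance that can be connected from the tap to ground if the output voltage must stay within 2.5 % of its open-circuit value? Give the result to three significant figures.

Output resistance R_th = R1‖R2 = (100 × 560)/660.0 = 84.85 kΩ.
The fractional drop is R_th/(R_th + R_L); requiring this ≤ 0.0250 gives R_L ≥ R_th(1/0.0250 − 1) = 84.85 × 39.00 = 3.31 MΩ.

R_L(min) ≈ 3.31 MΩ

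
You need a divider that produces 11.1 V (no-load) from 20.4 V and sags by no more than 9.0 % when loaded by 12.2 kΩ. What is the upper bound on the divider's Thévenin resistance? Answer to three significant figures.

Loading drop = R_th/(R_th + R_L) ≤ 0.0900, so R_th ≤ R_L · ε/(1−ε) = 12.2 kΩ × 0.0900/0.9100 = 1.21 kΩ.

R_th ≤ 1.21 kΩ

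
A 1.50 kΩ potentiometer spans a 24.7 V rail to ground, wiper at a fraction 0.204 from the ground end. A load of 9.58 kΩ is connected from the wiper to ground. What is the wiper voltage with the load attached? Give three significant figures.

The wiper splits the pot into (1−α)R = 1194 Ω above and αR = 306.0 Ω below.
Lower section ‖ load = 296.5 Ω.
V_wiper = 24.7 × 296.5/(1194 + 296.5) = 4.91 V.

V ≈ 4.91 V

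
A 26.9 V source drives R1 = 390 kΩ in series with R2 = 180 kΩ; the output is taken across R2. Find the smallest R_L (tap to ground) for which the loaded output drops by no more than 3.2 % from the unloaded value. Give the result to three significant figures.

R_L(min) ≈ 3.73 MΩ

Output resistance R_th = R1‖R2 = (390 × 180)/570.0 = 123.2 kΩ.
The fractional drop is R_th/(R_th + R_L); requiring this ≤ 0.0320 gives R_L ≥ R_th(1/0.0320 − 1) = 123.2 × 30.25 = 3.73 MΩ.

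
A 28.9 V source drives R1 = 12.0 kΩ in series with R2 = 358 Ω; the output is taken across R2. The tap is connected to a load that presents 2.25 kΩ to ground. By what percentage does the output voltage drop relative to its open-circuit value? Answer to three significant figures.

13.4 %

Unloaded V = 28.9 × 358/12360 = 0.83721 V.
Loaded: R2‖R_L = 308.9 Ω, giving V = 28.9 × 308.9/12310 = 0.72517 V.
Drop = (0.83721 − 0.72517) / 0.83721 = 13.4 %.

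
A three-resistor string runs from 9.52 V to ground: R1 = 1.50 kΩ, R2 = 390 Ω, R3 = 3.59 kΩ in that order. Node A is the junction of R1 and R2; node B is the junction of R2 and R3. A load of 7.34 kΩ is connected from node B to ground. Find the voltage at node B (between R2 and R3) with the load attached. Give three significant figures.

V ≈ 5.34 V

At node B, R3 is in parallel with the load: R3‖R_L = 2411 Ω.
Below node A the resistance is R2 + (R3‖R_L) = 2801 Ω, so V_A = 9.52 × 2801/4301 = 6.200 V.
Then V_B = V_A × (R3‖R_L)/(R2 + R3‖R_L) = 6.200 × 2411/2801 = 5.34 V.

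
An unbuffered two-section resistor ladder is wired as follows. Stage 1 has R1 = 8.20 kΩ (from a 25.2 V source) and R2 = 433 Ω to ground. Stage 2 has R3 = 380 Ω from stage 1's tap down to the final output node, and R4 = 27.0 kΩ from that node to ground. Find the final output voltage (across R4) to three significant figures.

V_out ≈ 1.23 V

Stage 2 presents R3+R4 = 27380 Ω as a load on stage 1's tap.
Stage 1's lower leg becomes R2‖(R3+R4) = 426.3 Ω, so V_mid = 25.2 × 426.3/8626 = 1.245 V.
Stage 2 is itself unloaded: V_out = V_mid × R4/(R3+R4) = 1.245 × 27000/27380 = 1.23 V.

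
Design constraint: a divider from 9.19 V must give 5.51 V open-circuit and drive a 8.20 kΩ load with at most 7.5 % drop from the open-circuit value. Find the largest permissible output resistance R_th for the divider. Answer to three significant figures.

Loading drop = R_th/(R_th + R_L) ≤ 0.0750, so R_th ≤ R_L · ε/(1−ε) = 8.20 kΩ × 0.0750/0.9250 = 665 Ω.

R_th ≤ 665 Ω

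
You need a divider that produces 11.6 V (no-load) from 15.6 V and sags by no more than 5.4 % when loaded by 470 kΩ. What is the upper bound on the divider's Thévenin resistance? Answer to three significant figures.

Loading drop = R_th/(R_th + R_L) ≤ 0.0540, so R_th ≤ R_L · ε/(1−ε) = 470 kΩ × 0.0540/0.9460 = 26.8 kΩ.
(Any R1, R2 with R2/(R1+R2) = 0.744 and R1‖R2 ≤ 26.8 kΩ will meet the spec.)

R_th ≤ 26.8 kΩ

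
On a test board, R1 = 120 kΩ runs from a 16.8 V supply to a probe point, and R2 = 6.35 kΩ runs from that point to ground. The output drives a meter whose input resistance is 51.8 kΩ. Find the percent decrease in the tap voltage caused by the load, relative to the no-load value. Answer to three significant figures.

The divider's output (Thévenin) resistance is R1‖R2 = 6.031 kΩ.
Fractional drop under load = R_th/(R_th + R_L) = 6.031 / (6.031 + 51.8) = 0.1043.
So the output falls by 10.4 %.

10.4 %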